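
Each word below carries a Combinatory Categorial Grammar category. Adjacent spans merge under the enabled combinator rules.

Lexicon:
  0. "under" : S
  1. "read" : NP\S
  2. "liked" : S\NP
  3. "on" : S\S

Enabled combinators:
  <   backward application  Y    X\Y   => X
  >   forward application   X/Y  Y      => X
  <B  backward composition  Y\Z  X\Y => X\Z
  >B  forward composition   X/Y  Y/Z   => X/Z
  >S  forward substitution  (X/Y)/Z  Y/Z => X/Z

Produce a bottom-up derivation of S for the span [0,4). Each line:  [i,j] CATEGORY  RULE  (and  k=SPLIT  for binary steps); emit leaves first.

[0,1] S  lex  "under"
[1,2] NP\S  lex  "read"
[0,2] NP  <  k=1
[2,3] S\NP  lex  "liked"
[3,4] S\S  lex  "on"
[2,4] S\NP  <B  k=3
[0,4] S  <  k=2

[0,4] S   <
  [0,2] NP   <
    [0,1] "under" : S
    [1,2] "read" : NP\S
  [2,4] S\NP   <B
    [2,3] "liked" : S\NP
    [3,4] "on" : S\S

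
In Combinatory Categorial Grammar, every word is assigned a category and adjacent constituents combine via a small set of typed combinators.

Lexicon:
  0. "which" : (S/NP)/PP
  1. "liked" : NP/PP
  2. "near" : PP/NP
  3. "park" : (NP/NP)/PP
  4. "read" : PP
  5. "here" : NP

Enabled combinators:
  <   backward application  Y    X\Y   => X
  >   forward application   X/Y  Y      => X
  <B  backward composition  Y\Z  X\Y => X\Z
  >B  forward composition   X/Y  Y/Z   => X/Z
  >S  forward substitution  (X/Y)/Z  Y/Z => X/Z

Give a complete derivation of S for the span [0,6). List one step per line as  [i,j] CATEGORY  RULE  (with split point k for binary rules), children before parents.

[0,1] (S/NP)/PP  lex  "which"
[1,2] NP/PP  lex  "liked"
[0,2] S/PP  >S  k=1
[2,3] PP/NP  lex  "near"
[3,4] (NP/NP)/PP  lex  "park"
[4,5] PP  lex  "read"
[3,5] NP/NP  >  k=4
[2,5] PP/NP  >B  k=3
[5,6] NP  lex  "here"
[2,6] PP  >  k=5
[0,6] S  >  k=2

[0,6] S   >
  [0,2] S/PP   >S
    [0,1] "which" : (S/NP)/PP
    [1,2] "liked" : NP/PP
  [2,6] PP   >
    [2,5] PP/NP   >B
      [2,3] "near" : PP/NP
      [3,5] NP/NP   >
        [3,4] "park" : (NP/NP)/PP
        [4,5] "read" : PP
    [5,6] "here" : NP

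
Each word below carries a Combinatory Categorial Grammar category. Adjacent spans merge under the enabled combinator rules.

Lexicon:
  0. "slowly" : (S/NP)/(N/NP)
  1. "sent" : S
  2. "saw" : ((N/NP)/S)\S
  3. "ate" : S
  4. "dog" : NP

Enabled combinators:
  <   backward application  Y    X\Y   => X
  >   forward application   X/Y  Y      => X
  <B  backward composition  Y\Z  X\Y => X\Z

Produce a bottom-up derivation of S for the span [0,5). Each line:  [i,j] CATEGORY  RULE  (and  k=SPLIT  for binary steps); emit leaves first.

[0,1] (S/NP)/(N/NP)  lex  "slowly"
[1,2] S  lex  "sent"
[2,3] ((N/NP)/S)\S  lex  "saw"
[1,3] (N/NP)/S  <  k=2
[3,4] S  lex  "ate"
[1,4] N/NP  >  k=3
[0,4] S/NP  >  k=1
[4,5] NP  lex  "dog"
[0,5] S  >  k=4

[0,5] S   >
  [0,4] S/NP   >
    [0,1] "slowly" : (S/NP)/(N/NP)
    [1,4] N/NP   >
      [1,3] (N/NP)/S   <
        [1,2] "sent" : S
        [2,3] "saw" : ((N/NP)/S)\S
      [3,4] "ate" : S
  [4,5] "dog" : NP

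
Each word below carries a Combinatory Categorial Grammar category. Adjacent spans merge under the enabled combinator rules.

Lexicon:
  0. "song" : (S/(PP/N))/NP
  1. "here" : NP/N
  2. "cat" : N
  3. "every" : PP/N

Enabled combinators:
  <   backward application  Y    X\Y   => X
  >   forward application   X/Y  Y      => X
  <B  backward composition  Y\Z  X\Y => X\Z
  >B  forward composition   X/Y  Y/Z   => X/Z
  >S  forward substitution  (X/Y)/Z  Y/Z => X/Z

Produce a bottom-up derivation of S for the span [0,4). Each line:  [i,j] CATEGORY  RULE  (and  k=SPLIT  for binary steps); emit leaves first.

[0,4] S   >
  [0,3] S/(PP/N)   >
    [0,1] "song" : (S/(PP/N))/NP
    [1,3] NP   >
      [1,2] "here" : NP/N
      [2,3] "cat" : N
  [3,4] "every" : PP/N

[0,1] (S/(PP/N))/NP  lex  "song"
[1,2] NP/N  lex  "here"
[2,3] N  lex  "cat"
[1,3] NP  >  k=2
[0,3] S/(PP/N)  >  k=1
[3,4] PP/N  lex  "every"
[0,4] S  >  k=3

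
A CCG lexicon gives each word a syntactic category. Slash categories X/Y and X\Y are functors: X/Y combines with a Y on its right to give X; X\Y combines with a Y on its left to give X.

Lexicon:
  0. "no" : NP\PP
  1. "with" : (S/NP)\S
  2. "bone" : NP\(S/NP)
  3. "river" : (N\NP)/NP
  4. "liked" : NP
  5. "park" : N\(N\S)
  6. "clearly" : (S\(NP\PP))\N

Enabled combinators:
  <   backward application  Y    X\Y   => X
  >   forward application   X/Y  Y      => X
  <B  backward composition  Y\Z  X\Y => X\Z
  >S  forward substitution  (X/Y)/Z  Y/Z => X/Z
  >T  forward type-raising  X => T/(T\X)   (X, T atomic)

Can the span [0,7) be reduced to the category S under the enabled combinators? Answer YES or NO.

[0,7] S   <
  [0,1] "no" : NP\PP
  [1,7] S\(NP\PP)   <
    [1,6] N   <
      [1,5] N\S   <B
        [1,3] NP\S   <B
          [1,2] "with" : (S/NP)\S
          [2,3] "bone" : NP\(S/NP)
        [3,5] N\NP   >
          [3,4] "river" : (N\NP)/NP
          [4,5] "liked" : NP
      [5,6] "park" : N\(N\S)
    [6,7] "clearly" : (S\(NP\PP))\N

YES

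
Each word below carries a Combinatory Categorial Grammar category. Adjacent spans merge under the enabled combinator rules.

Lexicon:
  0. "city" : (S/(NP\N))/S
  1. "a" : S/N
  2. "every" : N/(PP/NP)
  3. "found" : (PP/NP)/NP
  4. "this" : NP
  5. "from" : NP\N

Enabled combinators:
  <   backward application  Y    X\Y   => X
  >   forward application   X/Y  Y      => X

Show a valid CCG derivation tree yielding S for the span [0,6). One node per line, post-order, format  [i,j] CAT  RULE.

[0,6] S   >
  [0,5] S/(NP\N)   >
    [0,1] "city" : (S/(NP\N))/S
    [1,5] S   >
      [1,2] "a" : S/N
      [2,5] N   >
        [2,3] "every" : N/(PP/NP)
        [3,5] PP/NP   >
          [3,4] "found" : (PP/NP)/NP
          [4,5] "this" : NP
  [5,6] "from" : NP\N

[0,1] (S/(NP\N))/S  lex  "city"
[1,2] S/N  lex  "a"
[2,3] N/(PP/NP)  lex  "every"
[3,4] (PP/NP)/NP  lex  "found"
[4,5] NP  lex  "this"
[3,5] PP/NP  >  k=4
[2,5] N  >  k=3
[1,5] S  >  k=2
[0,5] S/(NP\N)  >  k=1
[5,6] NP\N  lex  "from"
[0,6] S  >  k=5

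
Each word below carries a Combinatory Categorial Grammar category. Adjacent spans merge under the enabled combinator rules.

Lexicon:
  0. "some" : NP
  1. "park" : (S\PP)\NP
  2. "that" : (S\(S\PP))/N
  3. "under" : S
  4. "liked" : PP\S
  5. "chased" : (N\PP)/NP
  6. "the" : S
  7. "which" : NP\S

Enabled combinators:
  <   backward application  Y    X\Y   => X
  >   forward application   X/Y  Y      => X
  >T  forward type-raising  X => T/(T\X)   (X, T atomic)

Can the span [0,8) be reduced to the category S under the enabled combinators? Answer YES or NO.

[0,8] S   <
  [0,2] S\PP   <
    [0,1] "some" : NP
    [1,2] "park" : (S\PP)\NP
  [2,8] S\(S\PP)   >
    [2,3] "that" : (S\(S\PP))/N
    [3,8] N   <
      [3,5] PP   >
        [3,4] PP/(PP\S)   >T
          [3,4] "under" : S
        [4,5] "liked" : PP\S
      [5,8] N\PP   >
        [5,6] "chased" : (N\PP)/NP
        [6,8] NP   <
          [6,7] "the" : S
          [7,8] "which" : NP\S

YES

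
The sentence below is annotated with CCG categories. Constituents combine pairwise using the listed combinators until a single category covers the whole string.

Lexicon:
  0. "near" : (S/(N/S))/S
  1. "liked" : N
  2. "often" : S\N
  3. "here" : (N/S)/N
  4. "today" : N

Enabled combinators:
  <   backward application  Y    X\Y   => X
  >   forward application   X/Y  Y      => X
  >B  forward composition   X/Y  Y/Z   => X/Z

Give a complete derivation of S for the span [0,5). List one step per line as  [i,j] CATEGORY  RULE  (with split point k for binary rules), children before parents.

[0,1] (S/(N/S))/S  lex  "near"
[1,2] N  lex  "liked"
[2,3] S\N  lex  "often"
[1,3] S  <  k=2
[0,3] S/(N/S)  >  k=1
[3,4] (N/S)/N  lex  "here"
[4,5] N  lex  "today"
[3,5] N/S  >  k=4
[0,5] S  >  k=3

[0,5] S   >
  [0,3] S/(N/S)   >
    [0,1] "near" : (S/(N/S))/S
    [1,3] S   <
      [1,2] "liked" : N
      [2,3] "often" : S\N
  [3,5] N/S   >
    [3,4] "here" : (N/S)/N
    [4,5] "today" : N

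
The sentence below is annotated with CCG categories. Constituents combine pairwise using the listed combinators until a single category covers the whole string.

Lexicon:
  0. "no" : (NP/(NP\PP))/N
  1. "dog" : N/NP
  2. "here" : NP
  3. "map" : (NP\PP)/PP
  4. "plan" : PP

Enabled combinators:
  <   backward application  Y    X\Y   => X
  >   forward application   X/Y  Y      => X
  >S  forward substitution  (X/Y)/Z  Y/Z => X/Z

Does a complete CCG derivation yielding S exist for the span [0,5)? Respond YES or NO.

(NP/(NP\PP))/N N/NP NP (NP\PP)/PP PP
CKY chart[0,5] = {NP}; S ∉ chart

NO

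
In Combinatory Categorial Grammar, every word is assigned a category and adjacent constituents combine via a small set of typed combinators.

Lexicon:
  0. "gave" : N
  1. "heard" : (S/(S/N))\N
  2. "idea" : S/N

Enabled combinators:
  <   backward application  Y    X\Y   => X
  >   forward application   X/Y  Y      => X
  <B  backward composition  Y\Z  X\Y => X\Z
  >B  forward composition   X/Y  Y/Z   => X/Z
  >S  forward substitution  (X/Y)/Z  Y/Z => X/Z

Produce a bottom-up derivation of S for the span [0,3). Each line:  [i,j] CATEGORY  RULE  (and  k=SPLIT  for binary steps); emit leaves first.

[0,3] S   >
  [0,2] S/(S/N)   <
    [0,1] "gave" : N
    [1,2] "heard" : (S/(S/N))\N
  [2,3] "idea" : S/N

[0,1] N  lex  "gave"
[1,2] (S/(S/N))\N  lex  "heard"
[0,2] S/(S/N)  <  k=1
[2,3] S/N  lex  "idea"
[0,3] S  >  k=2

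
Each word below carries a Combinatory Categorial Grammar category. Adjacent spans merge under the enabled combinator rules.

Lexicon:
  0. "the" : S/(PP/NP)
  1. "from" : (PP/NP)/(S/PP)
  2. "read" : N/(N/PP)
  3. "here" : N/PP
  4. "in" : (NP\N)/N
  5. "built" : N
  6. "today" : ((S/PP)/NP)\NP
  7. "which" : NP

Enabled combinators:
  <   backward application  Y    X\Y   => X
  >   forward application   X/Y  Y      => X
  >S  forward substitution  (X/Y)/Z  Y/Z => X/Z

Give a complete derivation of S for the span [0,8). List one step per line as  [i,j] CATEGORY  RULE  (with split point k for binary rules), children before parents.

[0,8] S   >
  [0,1] "the" : S/(PP/NP)
  [1,8] PP/NP   >
    [1,2] "from" : (PP/NP)/(S/PP)
    [2,8] S/PP   >
      [2,7] (S/PP)/NP   <
        [2,6] NP   <
          [2,4] N   >
            [2,3] "read" : N/(N/PP)
            [3,4] "here" : N/PP
          [4,6] NP\N   >
            [4,5] "in" : (NP\N)/N
            [5,6] "built" : N
        [6,7] "today" : ((S/PP)/NP)\NP
      [7,8] "which" : NP

[0,1] S/(PP/NP)  lex  "the"
[1,2] (PP/NP)/(S/PP)  lex  "from"
[2,3] N/(N/PP)  lex  "read"
[3,4] N/PP  lex  "here"
[2,4] N  >  k=3
[4,5] (NP\N)/N  lex  "in"
[5,6] N  lex  "built"
[4,6] NP\N  >  k=5
[2,6] NP  <  k=4
[6,7] ((S/PP)/NP)\NP  lex  "today"
[2,7] (S/PP)/NP  <  k=6
[7,8] NP  lex  "which"
[2,8] S/PP  >  k=7
[1,8] PP/NP  >  k=2
[0,8] S  >  k=1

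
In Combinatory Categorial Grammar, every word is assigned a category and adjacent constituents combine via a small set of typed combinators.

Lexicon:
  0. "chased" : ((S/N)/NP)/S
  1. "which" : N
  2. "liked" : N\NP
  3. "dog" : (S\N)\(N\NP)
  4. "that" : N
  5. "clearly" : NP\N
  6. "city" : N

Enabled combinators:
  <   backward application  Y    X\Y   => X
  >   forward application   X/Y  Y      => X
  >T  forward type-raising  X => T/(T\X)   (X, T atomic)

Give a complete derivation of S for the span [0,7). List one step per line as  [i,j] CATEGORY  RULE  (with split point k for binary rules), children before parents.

[0,1] ((S/N)/NP)/S  lex  "chased"
[1,2] N  lex  "which"
[2,3] N\NP  lex  "liked"
[3,4] (S\N)\(N\NP)  lex  "dog"
[2,4] S\N  <  k=3
[1,4] S  <  k=2
[0,4] (S/N)/NP  >  k=1
[4,5] N  lex  "that"
[4,5] NP/(NP\N)  >T
[5,6] NP\N  lex  "clearly"
[4,6] NP  >  k=5
[0,6] S/N  >  k=4
[6,7] N  lex  "city"
[0,7] S  >  k=6

[0,7] S   >
  [0,6] S/N   >
    [0,4] (S/N)/NP   >
      [0,1] "chased" : ((S/N)/NP)/S
      [1,4] S   <
        [1,2] "which" : N
        [2,4] S\N   <
          [2,3] "liked" : N\NP
          [3,4] "dog" : (S\N)\(N\NP)
    [4,6] NP   >
      [4,5] NP/(NP\N)   >T
        [4,5] "that" : N
      [5,6] "clearly" : NP\N
  [6,7] "city" : N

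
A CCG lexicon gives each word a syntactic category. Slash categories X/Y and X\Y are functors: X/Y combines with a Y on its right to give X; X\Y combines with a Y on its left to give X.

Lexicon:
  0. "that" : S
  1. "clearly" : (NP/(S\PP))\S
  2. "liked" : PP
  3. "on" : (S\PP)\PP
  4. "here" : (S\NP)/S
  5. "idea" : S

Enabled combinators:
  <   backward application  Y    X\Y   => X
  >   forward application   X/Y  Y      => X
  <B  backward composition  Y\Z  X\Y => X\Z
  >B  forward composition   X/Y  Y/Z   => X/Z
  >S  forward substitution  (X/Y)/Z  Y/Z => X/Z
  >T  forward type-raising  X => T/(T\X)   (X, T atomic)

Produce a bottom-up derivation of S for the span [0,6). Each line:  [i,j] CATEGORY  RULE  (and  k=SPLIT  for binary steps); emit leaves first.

[0,6] S   <
  [0,4] NP   >
    [0,2] NP/(S\PP)   <
      [0,1] "that" : S
      [1,2] "clearly" : (NP/(S\PP))\S
    [2,4] S\PP   <
      [2,3] "liked" : PP
      [3,4] "on" : (S\PP)\PP
  [4,6] S\NP   >
    [4,5] "here" : (S\NP)/S
    [5,6] "idea" : S

[0,1] S  lex  "that"
[1,2] (NP/(S\PP))\S  lex  "clearly"
[0,2] NP/(S\PP)  <  k=1
[2,3] PP  lex  "liked"
[3,4] (S\PP)\PP  lex  "on"
[2,4] S\PP  <  k=3
[0,4] NP  >  k=2
[4,5] (S\NP)/S  lex  "here"
[5,6] S  lex  "idea"
[4,6] S\NP  >  k=5
[0,6] S  <  k=4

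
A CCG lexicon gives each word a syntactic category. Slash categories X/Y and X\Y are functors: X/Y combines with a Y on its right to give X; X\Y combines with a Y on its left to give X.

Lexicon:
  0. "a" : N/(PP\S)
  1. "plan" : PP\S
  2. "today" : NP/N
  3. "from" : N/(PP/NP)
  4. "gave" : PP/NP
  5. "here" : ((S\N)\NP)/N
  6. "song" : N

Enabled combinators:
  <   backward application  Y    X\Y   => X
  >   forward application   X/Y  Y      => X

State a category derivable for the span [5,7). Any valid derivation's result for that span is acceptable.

[0,7] S   <
  [0,2] N   >
    [0,1] "a" : N/(PP\S)
    [1,2] "plan" : PP\S
  [2,7] S\N   <
    [2,5] NP   >
      [2,3] "today" : NP/N
      [3,5] N   >
        [3,4] "from" : N/(PP/NP)
        [4,5] "gave" : PP/NP
    [5,7] (S\N)\NP   >
      [5,6] "here" : ((S\N)\NP)/N
      [6,7] "song" : N

(S\N)\NP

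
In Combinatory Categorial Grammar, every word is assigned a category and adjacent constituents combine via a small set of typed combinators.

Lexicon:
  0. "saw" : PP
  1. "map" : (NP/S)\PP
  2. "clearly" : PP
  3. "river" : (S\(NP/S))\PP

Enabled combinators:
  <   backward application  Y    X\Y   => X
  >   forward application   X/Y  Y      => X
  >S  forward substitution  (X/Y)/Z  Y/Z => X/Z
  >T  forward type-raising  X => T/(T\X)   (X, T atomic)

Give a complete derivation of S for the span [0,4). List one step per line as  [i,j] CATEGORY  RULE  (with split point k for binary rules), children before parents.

[0,4] S   <
  [0,2] NP/S   <
    [0,1] "saw" : PP
    [1,2] "map" : (NP/S)\PP
  [2,4] S\(NP/S)   <
    [2,3] "clearly" : PP
    [3,4] "river" : (S\(NP/S))\PP

[0,1] PP  lex  "saw"
[1,2] (NP/S)\PP  lex  "map"
[0,2] NP/S  <  k=1
[2,3] PP  lex  "clearly"
[3,4] (S\(NP/S))\PP  lex  "river"
[2,4] S\(NP/S)  <  k=3
[0,4] S  <  k=2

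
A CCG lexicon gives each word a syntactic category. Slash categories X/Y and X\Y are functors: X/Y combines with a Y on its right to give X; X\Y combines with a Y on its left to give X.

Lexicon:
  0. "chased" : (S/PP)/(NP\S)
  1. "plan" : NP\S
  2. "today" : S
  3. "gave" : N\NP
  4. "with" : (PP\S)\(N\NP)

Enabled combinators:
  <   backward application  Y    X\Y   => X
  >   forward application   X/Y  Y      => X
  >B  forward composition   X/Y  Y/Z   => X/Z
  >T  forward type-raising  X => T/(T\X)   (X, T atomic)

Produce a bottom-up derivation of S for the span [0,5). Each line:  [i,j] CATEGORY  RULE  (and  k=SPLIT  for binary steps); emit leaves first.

[0,1] (S/PP)/(NP\S)  lex  "chased"
[1,2] NP\S  lex  "plan"
[0,2] S/PP  >  k=1
[2,3] S  lex  "today"
[2,3] PP/(PP\S)  >T
[3,4] N\NP  lex  "gave"
[4,5] (PP\S)\(N\NP)  lex  "with"
[3,5] PP\S  <  k=4
[2,5] PP  >  k=3
[0,5] S  >  k=2

[0,5] S   >
  [0,2] S/PP   >
    [0,1] "chased" : (S/PP)/(NP\S)
    [1,2] "plan" : NP\S
  [2,5] PP   >
    [2,3] PP/(PP\S)   >T
      [2,3] "today" : S
    [3,5] PP\S   <
      [3,4] "gave" : N\NP
      [4,5] "with" : (PP\S)\(N\NP)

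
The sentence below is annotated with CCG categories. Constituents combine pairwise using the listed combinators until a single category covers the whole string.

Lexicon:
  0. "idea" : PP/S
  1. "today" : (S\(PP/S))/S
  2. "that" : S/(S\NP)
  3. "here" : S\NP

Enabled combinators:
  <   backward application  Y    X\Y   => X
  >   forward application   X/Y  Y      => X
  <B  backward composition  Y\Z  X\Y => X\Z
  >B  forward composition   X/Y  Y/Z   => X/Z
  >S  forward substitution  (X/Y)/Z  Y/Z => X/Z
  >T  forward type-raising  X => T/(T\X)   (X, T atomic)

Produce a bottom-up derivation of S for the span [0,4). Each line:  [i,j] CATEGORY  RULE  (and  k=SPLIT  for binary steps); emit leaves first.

[0,4] S   <
  [0,1] "idea" : PP/S
  [1,4] S\(PP/S)   >
    [1,2] "today" : (S\(PP/S))/S
    [2,4] S   >
      [2,3] "that" : S/(S\NP)
      [3,4] "here" : S\NP

[0,1] PP/S  lex  "idea"
[1,2] (S\(PP/S))/S  lex  "today"
[2,3] S/(S\NP)  lex  "that"
[3,4] S\NP  lex  "here"
[2,4] S  >  k=3
[1,4] S\(PP/S)  >  k=2
[0,4] S  <  k=1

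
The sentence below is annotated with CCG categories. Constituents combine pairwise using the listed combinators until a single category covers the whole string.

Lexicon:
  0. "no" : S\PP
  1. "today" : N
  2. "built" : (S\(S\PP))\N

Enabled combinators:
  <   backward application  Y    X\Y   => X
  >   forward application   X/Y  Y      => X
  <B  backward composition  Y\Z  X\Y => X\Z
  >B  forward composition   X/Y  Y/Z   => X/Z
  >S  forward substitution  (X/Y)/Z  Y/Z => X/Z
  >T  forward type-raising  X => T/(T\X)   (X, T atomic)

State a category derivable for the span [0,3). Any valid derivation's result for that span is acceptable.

S

[0,3] S   <
  [0,1] "no" : S\PP
  [1,3] S\(S\PP)   <
    [1,2] "today" : N
    [2,3] "built" : (S\(S\PP))\N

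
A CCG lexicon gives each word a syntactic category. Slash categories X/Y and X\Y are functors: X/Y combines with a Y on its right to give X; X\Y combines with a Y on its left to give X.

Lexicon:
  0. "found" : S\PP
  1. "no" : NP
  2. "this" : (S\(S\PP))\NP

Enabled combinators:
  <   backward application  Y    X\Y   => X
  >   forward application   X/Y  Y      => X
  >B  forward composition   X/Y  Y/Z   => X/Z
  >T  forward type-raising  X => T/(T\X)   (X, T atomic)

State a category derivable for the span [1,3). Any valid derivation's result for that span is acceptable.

S\(S\PP)

[0,3] S   <
  [0,1] "found" : S\PP
  [1,3] S\(S\PP)   <
    [1,2] "no" : NP
    [2,3] "this" : (S\(S\PP))\NP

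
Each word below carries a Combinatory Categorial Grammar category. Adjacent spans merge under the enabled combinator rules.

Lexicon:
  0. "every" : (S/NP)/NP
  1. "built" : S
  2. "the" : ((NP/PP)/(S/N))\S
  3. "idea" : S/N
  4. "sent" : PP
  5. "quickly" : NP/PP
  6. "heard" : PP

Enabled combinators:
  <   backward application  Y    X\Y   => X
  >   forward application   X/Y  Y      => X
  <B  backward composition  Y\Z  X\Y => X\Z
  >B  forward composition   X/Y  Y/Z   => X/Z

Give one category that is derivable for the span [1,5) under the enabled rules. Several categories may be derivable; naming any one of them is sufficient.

NP

[0,7] S   >
  [0,5] S/NP   >
    [0,1] "every" : (S/NP)/NP
    [1,5] NP   >
      [1,4] NP/PP   >
        [1,3] (NP/PP)/(S/N)   <
          [1,2] "built" : S
          [2,3] "the" : ((NP/PP)/(S/N))\S
        [3,4] "idea" : S/N
      [4,5] "sent" : PP
  [5,7] NP   >
    [5,6] "quickly" : NP/PP
    [6,7] "heard" : PP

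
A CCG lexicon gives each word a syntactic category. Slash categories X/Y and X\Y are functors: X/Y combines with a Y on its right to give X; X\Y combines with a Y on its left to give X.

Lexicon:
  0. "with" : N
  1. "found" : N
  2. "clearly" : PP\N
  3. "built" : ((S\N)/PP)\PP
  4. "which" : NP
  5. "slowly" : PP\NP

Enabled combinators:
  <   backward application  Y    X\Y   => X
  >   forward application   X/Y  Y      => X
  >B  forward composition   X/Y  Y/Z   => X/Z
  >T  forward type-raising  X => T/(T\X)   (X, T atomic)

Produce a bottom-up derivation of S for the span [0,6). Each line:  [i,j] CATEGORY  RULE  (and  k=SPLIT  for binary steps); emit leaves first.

[0,1] N  lex  "with"
[0,1] S/(S\N)  >T
[1,2] N  lex  "found"
[2,3] PP\N  lex  "clearly"
[1,3] PP  <  k=2
[3,4] ((S\N)/PP)\PP  lex  "built"
[1,4] (S\N)/PP  <  k=3
[0,4] S/PP  >B  k=1
[4,5] NP  lex  "which"
[4,5] PP/(PP\NP)  >T
[5,6] PP\NP  lex  "slowly"
[4,6] PP  >  k=5
[0,6] S  >  k=4

[0,6] S   >
  [0,4] S/PP   >B
    [0,1] S/(S\N)   >T
      [0,1] "with" : N
    [1,4] (S\N)/PP   <
      [1,3] PP   <
        [1,2] "found" : N
        [2,3] "clearly" : PP\N
      [3,4] "built" : ((S\N)/PP)\PP
  [4,6] PP   >
    [4,5] PP/(PP\NP)   >T
      [4,5] "which" : NP
    [5,6] "slowly" : PP\NP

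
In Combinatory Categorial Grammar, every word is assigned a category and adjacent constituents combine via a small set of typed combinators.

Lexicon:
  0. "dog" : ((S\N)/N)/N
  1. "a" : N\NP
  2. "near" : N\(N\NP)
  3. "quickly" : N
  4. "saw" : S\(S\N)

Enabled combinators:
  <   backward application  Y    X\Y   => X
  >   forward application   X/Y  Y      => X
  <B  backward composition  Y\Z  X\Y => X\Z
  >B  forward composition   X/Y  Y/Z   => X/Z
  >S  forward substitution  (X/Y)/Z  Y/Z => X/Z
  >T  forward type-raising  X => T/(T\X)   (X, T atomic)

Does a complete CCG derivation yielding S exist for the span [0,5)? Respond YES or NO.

[0,5] S   <
  [0,4] S\N   >
    [0,3] (S\N)/N   >
      [0,1] "dog" : ((S\N)/N)/N
      [1,3] N   <
        [1,2] "a" : N\NP
        [2,3] "near" : N\(N\NP)
    [3,4] "quickly" : N
  [4,5] "saw" : S\(S\N)

YES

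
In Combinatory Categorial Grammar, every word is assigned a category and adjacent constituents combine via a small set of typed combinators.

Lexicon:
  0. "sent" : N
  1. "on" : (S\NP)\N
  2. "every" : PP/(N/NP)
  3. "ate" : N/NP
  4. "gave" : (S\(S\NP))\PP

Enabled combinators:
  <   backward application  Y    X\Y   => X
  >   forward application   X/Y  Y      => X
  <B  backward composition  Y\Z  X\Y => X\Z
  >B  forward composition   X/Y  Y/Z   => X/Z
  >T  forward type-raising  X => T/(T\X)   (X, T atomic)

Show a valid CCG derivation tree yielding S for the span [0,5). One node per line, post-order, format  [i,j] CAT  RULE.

[0,1] N  lex  "sent"
[1,2] (S\NP)\N  lex  "on"
[0,2] S\NP  <  k=1
[2,3] PP/(N/NP)  lex  "every"
[3,4] N/NP  lex  "ate"
[2,4] PP  >  k=3
[4,5] (S\(S\NP))\PP  lex  "gave"
[2,5] S\(S\NP)  <  k=4
[0,5] S  <  k=2

[0,5] S   <
  [0,2] S\NP   <
    [0,1] "sent" : N
    [1,2] "on" : (S\NP)\N
  [2,5] S\(S\NP)   <
    [2,4] PP   >
      [2,3] "every" : PP/(N/NP)
      [3,4] "ate" : N/NP
    [4,5] "gave" : (S\(S\NP))\PP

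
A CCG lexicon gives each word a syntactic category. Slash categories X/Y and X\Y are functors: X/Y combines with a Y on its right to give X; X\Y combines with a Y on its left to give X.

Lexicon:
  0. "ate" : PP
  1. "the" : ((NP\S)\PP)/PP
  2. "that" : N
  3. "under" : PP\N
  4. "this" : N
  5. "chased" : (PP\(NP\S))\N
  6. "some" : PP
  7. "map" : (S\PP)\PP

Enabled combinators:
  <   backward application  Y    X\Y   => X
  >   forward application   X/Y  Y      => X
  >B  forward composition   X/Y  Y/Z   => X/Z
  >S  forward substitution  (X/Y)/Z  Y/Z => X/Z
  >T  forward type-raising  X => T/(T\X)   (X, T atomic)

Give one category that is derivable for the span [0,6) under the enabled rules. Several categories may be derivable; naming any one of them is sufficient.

PP

[0,8] S   <
  [0,6] PP   <
    [0,4] NP\S   <
      [0,1] "ate" : PP
      [1,4] (NP\S)\PP   >
        [1,2] "the" : ((NP\S)\PP)/PP
        [2,4] PP   >
          [2,3] PP/(PP\N)   >T
            [2,3] "that" : N
          [3,4] "under" : PP\N
    [4,6] PP\(NP\S)   <
      [4,5] "this" : N
      [5,6] "chased" : (PP\(NP\S))\N
  [6,8] S\PP   <
    [6,7] "some" : PP
    [7,8] "map" : (S\PP)\PP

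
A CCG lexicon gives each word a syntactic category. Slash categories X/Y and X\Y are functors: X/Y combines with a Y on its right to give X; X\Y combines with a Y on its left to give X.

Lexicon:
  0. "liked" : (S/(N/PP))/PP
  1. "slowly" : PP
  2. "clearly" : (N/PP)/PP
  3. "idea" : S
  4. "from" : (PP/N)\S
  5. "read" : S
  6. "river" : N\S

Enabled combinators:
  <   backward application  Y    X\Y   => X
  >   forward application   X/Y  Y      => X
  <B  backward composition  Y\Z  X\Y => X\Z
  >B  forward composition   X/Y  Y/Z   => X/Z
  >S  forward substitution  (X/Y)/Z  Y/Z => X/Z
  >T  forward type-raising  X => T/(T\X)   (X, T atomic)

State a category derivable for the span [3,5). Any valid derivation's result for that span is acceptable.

[0,7] S   >
  [0,3] S/PP   >B
    [0,2] S/(N/PP)   >
      [0,1] "liked" : (S/(N/PP))/PP
      [1,2] "slowly" : PP
    [2,3] "clearly" : (N/PP)/PP
  [3,7] PP   >
    [3,5] PP/N   <
      [3,4] "idea" : S
      [4,5] "from" : (PP/N)\S
    [5,7] N   <
      [5,6] "read" : S
      [6,7] "river" : N\S

PP/N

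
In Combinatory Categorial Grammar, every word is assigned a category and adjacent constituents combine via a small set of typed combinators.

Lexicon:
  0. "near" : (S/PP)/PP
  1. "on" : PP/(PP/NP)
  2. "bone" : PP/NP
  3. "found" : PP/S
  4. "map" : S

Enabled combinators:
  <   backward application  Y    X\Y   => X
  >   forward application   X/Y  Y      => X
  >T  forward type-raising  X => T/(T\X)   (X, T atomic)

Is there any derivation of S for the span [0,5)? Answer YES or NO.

[0,5] S   >
  [0,3] S/PP   >
    [0,1] "near" : (S/PP)/PP
    [1,3] PP   >
      [1,2] "on" : PP/(PP/NP)
      [2,3] "bone" : PP/NP
  [3,5] PP   >
    [3,4] "found" : PP/S
    [4,5] "map" : S

YES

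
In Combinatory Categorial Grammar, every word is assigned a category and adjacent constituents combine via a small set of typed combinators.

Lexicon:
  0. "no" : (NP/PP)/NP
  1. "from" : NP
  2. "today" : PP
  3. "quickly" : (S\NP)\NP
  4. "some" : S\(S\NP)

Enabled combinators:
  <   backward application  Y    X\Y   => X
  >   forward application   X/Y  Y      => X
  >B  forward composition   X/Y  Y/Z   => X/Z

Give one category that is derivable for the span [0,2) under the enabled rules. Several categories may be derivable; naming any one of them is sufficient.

NP/PP

[0,5] S   <
  [0,4] S\NP   <
    [0,3] NP   >
      [0,2] NP/PP   >
        [0,1] "no" : (NP/PP)/NP
        [1,2] "from" : NP
      [2,3] "today" : PP
    [3,4] "quickly" : (S\NP)\NP
  [4,5] "some" : S\(S\NP)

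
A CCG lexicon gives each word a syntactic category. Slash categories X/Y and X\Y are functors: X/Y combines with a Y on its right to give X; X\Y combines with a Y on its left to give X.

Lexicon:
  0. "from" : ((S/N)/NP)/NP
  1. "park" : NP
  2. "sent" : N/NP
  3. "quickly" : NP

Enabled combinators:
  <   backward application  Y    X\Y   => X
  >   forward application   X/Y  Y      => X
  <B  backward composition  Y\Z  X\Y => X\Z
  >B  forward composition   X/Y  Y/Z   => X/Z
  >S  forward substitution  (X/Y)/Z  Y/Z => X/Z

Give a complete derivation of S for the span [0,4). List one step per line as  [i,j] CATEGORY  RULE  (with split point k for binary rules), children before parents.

[0,4] S   >
  [0,3] S/NP   >S
    [0,2] (S/N)/NP   >
      [0,1] "from" : ((S/N)/NP)/NP
      [1,2] "park" : NP
    [2,3] "sent" : N/NP
  [3,4] "quickly" : NP

[0,1] ((S/N)/NP)/NP  lex  "from"
[1,2] NP  lex  "park"
[0,2] (S/N)/NP  >  k=1
[2,3] N/NP  lex  "sent"
[0,3] S/NP  >S  k=2
[3,4] NP  lex  "quickly"
[0,4] S  >  k=3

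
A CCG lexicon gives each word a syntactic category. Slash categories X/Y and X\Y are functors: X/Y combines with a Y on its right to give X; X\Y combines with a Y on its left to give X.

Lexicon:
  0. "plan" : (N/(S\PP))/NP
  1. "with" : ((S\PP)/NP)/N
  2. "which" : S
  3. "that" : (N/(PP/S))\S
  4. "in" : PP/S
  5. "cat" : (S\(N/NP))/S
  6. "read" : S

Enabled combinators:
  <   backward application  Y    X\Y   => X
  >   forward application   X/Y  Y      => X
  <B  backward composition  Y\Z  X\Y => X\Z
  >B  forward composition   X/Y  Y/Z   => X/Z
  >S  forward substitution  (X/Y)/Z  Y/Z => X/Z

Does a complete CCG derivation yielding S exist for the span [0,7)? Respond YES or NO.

[0,7] S   <
  [0,5] N/NP   >S
    [0,1] "plan" : (N/(S\PP))/NP
    [1,5] (S\PP)/NP   >
      [1,2] "with" : ((S\PP)/NP)/N
      [2,5] N   >
        [2,4] N/(PP/S)   <
          [2,3] "which" : S
          [3,4] "that" : (N/(PP/S))\S
        [4,5] "in" : PP/S
  [5,7] S\(N/NP)   >
    [5,6] "cat" : (S\(N/NP))/S
    [6,7] "read" : S

YES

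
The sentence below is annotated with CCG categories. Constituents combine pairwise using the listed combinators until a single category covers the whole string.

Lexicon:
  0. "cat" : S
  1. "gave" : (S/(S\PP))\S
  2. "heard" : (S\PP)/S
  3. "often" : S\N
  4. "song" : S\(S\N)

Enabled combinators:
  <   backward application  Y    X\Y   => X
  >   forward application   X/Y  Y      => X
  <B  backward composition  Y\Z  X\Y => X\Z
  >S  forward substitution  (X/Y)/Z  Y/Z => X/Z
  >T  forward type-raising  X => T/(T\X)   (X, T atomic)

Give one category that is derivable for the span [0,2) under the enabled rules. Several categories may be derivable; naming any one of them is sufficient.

S/(S\PP)

[0,5] S   >
  [0,2] S/(S\PP)   <
    [0,1] "cat" : S
    [1,2] "gave" : (S/(S\PP))\S
  [2,5] S\PP   >
    [2,3] "heard" : (S\PP)/S
    [3,5] S   <
      [3,4] "often" : S\N
      [4,5] "song" : S\(S\N)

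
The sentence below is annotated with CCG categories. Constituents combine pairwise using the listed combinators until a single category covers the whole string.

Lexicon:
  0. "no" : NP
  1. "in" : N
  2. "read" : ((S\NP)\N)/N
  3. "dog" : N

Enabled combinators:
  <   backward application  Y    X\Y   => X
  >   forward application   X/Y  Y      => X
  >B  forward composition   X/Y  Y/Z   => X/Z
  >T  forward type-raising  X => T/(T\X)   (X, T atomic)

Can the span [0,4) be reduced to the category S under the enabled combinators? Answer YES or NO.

[0,4] S   <
  [0,1] "no" : NP
  [1,4] S\NP   <
    [1,2] "in" : N
    [2,4] (S\NP)\N   >
      [2,3] "read" : ((S\NP)\N)/N
      [3,4] "dog" : N

YES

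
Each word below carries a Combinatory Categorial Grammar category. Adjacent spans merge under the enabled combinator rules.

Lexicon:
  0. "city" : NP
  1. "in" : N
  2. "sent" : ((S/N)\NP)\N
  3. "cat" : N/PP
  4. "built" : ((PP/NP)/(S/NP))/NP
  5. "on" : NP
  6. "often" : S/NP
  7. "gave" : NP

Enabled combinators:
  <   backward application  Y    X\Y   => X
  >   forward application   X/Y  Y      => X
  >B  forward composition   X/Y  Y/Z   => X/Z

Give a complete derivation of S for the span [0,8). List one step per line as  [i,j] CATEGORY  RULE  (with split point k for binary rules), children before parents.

[0,8] S   >
  [0,3] S/N   <
    [0,1] "city" : NP
    [1,3] (S/N)\NP   <
      [1,2] "in" : N
      [2,3] "sent" : ((S/N)\NP)\N
  [3,8] N   >
    [3,4] "cat" : N/PP
    [4,8] PP   >
      [4,7] PP/NP   >
        [4,6] (PP/NP)/(S/NP)   >
          [4,5] "built" : ((PP/NP)/(S/NP))/NP
          [5,6] "on" : NP
        [6,7] "often" : S/NP
      [7,8] "gave" : NP

[0,1] NP  lex  "city"
[1,2] N  lex  "in"
[2,3] ((S/N)\NP)\N  lex  "sent"
[1,3] (S/N)\NP  <  k=2
[0,3] S/N  <  k=1
[3,4] N/PP  lex  "cat"
[4,5] ((PP/NP)/(S/NP))/NP  lex  "built"
[5,6] NP  lex  "on"
[4,6] (PP/NP)/(S/NP)  >  k=5
[6,7] S/NP  lex  "often"
[4,7] PP/NP  >  k=6
[7,8] NP  lex  "gave"
[4,8] PP  >  k=7
[3,8] N  >  k=4
[0,8] S  >  k=3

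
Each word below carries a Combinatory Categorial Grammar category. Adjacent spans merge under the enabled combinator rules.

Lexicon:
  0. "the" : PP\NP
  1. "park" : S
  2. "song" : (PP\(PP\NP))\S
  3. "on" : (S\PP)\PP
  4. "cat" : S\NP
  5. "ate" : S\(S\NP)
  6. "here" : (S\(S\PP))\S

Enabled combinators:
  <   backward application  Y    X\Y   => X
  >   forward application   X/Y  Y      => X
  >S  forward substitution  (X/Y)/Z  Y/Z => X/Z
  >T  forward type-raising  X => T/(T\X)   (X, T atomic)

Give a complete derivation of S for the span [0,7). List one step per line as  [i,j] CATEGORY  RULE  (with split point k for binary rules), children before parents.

[0,7] S   <
  [0,4] S\PP   <
    [0,3] PP   <
      [0,1] "the" : PP\NP
      [1,3] PP\(PP\NP)   <
        [1,2] "park" : S
        [2,3] "song" : (PP\(PP\NP))\S
    [3,4] "on" : (S\PP)\PP
  [4,7] S\(S\PP)   <
    [4,6] S   <
      [4,5] "cat" : S\NP
      [5,6] "ate" : S\(S\NP)
    [6,7] "here" : (S\(S\PP))\S

[0,1] PP\NP  lex  "the"
[1,2] S  lex  "park"
[2,3] (PP\(PP\NP))\S  lex  "song"
[1,3] PP\(PP\NP)  <  k=2
[0,3] PP  <  k=1
[3,4] (S\PP)\PP  lex  "on"
[0,4] S\PP  <  k=3
[4,5] S\NP  lex  "cat"
[5,6] S\(S\NP)  lex  "ate"
[4,6] S  <  k=5
[6,7] (S\(S\PP))\S  lex  "here"
[4,7] S\(S\PP)  <  k=6
[0,7] S  <  k=4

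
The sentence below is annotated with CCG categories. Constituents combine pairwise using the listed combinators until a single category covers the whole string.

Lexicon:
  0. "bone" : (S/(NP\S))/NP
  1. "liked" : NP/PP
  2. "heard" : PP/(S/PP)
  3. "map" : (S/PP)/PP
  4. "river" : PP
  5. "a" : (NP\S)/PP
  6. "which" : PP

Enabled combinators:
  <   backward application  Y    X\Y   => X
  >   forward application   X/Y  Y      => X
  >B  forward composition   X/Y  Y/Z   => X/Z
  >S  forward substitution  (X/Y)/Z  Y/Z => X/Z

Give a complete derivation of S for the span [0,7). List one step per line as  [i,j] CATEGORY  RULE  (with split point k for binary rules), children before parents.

[0,7] S   >
  [0,5] S/(NP\S)   >
    [0,1] "bone" : (S/(NP\S))/NP
    [1,5] NP   >
      [1,2] "liked" : NP/PP
      [2,5] PP   >
        [2,3] "heard" : PP/(S/PP)
        [3,5] S/PP   >
          [3,4] "map" : (S/PP)/PP
          [4,5] "river" : PP
  [5,7] NP\S   >
    [5,6] "a" : (NP\S)/PP
    [6,7] "which" : PP

[0,1] (S/(NP\S))/NP  lex  "bone"
[1,2] NP/PP  lex  "liked"
[2,3] PP/(S/PP)  lex  "heard"
[3,4] (S/PP)/PP  lex  "map"
[4,5] PP  lex  "river"
[3,5] S/PP  >  k=4
[2,5] PP  >  k=3
[1,5] NP  >  k=2
[0,5] S/(NP\S)  >  k=1
[5,6] (NP\S)/PP  lex  "a"
[6,7] PP  lex  "which"
[5,7] NP\S  >  k=6
[0,7] S  >  k=5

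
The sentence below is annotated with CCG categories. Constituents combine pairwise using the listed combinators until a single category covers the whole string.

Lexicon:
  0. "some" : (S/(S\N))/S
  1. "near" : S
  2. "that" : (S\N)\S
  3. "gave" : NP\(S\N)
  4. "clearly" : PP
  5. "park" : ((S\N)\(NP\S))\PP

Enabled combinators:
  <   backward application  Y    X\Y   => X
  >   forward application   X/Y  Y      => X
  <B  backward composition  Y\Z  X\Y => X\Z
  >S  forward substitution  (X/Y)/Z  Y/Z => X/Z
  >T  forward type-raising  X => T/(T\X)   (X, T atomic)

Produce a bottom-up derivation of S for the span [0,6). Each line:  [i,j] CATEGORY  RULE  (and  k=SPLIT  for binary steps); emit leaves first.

[0,6] S   >
  [0,2] S/(S\N)   >
    [0,1] "some" : (S/(S\N))/S
    [1,2] "near" : S
  [2,6] S\N   <
    [2,4] NP\S   <B
      [2,3] "that" : (S\N)\S
      [3,4] "gave" : NP\(S\N)
    [4,6] (S\N)\(NP\S)   <
      [4,5] "clearly" : PP
      [5,6] "park" : ((S\N)\(NP\S))\PP

[0,1] (S/(S\N))/S  lex  "some"
[1,2] S  lex  "near"
[0,2] S/(S\N)  >  k=1
[2,3] (S\N)\S  lex  "that"
[3,4] NP\(S\N)  lex  "gave"
[2,4] NP\S  <B  k=3
[4,5] PP  lex  "clearly"
[5,6] ((S\N)\(NP\S))\PP  lex  "park"
[4,6] (S\N)\(NP\S)  <  k=5
[2,6] S\N  <  k=4
[0,6] S  >  k=2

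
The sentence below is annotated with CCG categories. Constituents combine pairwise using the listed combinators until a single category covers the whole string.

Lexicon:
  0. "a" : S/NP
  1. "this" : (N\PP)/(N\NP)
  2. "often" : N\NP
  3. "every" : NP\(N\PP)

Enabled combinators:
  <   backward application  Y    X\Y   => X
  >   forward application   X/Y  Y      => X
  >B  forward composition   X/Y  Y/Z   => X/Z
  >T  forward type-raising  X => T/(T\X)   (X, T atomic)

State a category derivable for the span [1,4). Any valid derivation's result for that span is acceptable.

NP

[0,4] S   >
  [0,1] "a" : S/NP
  [1,4] NP   <
    [1,3] N\PP   >
      [1,2] "this" : (N\PP)/(N\NP)
      [2,3] "often" : N\NP
    [3,4] "every" : NP\(N\PP)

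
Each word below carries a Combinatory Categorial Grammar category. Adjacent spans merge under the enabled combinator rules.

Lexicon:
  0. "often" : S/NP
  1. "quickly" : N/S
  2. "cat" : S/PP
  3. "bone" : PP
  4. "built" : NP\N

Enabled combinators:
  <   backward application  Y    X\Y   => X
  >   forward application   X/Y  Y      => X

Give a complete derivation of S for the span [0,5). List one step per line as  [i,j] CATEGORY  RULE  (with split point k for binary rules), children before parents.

[0,5] S   >
  [0,1] "often" : S/NP
  [1,5] NP   <
    [1,4] N   >
      [1,2] "quickly" : N/S
      [2,4] S   >
        [2,3] "cat" : S/PP
        [3,4] "bone" : PP
    [4,5] "built" : NP\N

[0,1] S/NP  lex  "often"
[1,2] N/S  lex  "quickly"
[2,3] S/PP  lex  "cat"
[3,4] PP  lex  "bone"
[2,4] S  >  k=3
[1,4] N  >  k=2
[4,5] NP\N  lex  "built"
[1,5] NP  <  k=4
[0,5] S  >  k=1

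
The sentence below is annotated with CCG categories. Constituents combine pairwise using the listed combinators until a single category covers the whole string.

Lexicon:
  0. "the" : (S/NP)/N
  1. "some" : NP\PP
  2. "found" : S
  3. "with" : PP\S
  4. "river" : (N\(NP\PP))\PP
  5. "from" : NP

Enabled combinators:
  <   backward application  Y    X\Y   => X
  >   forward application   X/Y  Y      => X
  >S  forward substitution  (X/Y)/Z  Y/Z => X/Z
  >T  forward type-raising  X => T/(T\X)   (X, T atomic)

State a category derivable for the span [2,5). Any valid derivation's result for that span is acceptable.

[0,6] S   >
  [0,5] S/NP   >
    [0,1] "the" : (S/NP)/N
    [1,5] N   <
      [1,2] "some" : NP\PP
      [2,5] N\(NP\PP)   <
        [2,4] PP   >
          [2,3] PP/(PP\S)   >T
            [2,3] "found" : S
          [3,4] "with" : PP\S
        [4,5] "river" : (N\(NP\PP))\PP
  [5,6] "from" : NP

N\(NP\PP)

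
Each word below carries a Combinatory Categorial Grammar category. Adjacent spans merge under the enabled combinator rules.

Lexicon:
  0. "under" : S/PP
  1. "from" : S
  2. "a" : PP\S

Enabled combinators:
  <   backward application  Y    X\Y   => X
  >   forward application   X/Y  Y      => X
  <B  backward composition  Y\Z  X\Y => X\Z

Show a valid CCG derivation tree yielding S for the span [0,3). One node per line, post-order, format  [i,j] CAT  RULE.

[0,1] S/PP  lex  "under"
[1,2] S  lex  "from"
[2,3] PP\S  lex  "a"
[1,3] PP  <  k=2
[0,3] S  >  k=1

[0,3] S   >
  [0,1] "under" : S/PP
  [1,3] PP   <
    [1,2] "from" : S
    [2,3] "a" : PP\S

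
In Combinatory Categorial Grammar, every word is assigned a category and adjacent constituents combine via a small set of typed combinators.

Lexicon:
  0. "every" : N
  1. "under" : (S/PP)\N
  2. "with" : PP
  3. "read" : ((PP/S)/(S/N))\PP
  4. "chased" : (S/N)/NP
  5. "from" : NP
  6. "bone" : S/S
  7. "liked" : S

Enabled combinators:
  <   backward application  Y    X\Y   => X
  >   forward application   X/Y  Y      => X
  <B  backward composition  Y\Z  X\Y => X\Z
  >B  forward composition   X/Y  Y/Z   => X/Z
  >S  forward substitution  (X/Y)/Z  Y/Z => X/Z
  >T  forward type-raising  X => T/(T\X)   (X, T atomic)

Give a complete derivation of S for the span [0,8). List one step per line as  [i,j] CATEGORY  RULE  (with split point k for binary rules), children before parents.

[0,8] S   >
  [0,2] S/PP   <
    [0,1] "every" : N
    [1,2] "under" : (S/PP)\N
  [2,8] PP   >
    [2,7] PP/S   >B
      [2,6] PP/S   >
        [2,4] (PP/S)/(S/N)   <
          [2,3] "with" : PP
          [3,4] "read" : ((PP/S)/(S/N))\PP
        [4,6] S/N   >
          [4,5] "chased" : (S/N)/NP
          [5,6] "from" : NP
      [6,7] "bone" : S/S
    [7,8] "liked" : S

[0,1] N  lex  "every"
[1,2] (S/PP)\N  lex  "under"
[0,2] S/PP  <  k=1
[2,3] PP  lex  "with"
[3,4] ((PP/S)/(S/N))\PP  lex  "read"
[2,4] (PP/S)/(S/N)  <  k=3
[4,5] (S/N)/NP  lex  "chased"
[5,6] NP  lex  "from"
[4,6] S/N  >  k=5
[2,6] PP/S  >  k=4
[6,7] S/S  lex  "bone"
[2,7] PP/S  >B  k=6
[7,8] S  lex  "liked"
[2,8] PP  >  k=7
[0,8] S  >  k=2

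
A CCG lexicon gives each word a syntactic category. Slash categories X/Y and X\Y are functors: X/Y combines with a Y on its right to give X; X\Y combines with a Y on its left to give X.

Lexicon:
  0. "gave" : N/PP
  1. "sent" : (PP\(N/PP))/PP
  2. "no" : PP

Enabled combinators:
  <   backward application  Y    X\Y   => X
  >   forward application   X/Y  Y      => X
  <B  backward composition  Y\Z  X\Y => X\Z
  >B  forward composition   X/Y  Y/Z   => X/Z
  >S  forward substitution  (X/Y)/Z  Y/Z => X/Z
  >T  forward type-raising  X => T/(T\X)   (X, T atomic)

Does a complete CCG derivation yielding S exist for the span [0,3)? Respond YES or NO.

N/PP (PP\(N/PP))/PP PP
CKY chart[0,3] = {N/(N\PP), NP/(NP\PP), PP, PP/(PP\PP), S/(S\PP)}; S ∉ chart

NO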